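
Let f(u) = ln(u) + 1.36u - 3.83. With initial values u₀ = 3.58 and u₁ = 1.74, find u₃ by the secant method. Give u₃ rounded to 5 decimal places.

2.22832

Secant update: u_(k+1) = u_k − f(u_k)·(u_k − u_(k-1))/(f(u_k) − f(u_(k-1))).
f(u_0) = 2.314163, f(u_1) = -0.909715
u_2 = 1.740000 - (-0.909715)·(1.740000 - 3.580000)/(-0.909715 - (2.314163)) = 2.259212; f(u_2) = 0.057544
u_3 = 2.259212 - (0.057544)·(2.259212 - 1.740000)/(0.057544 - (-0.909715)) = 2.228323; f(u_3) = 0.001768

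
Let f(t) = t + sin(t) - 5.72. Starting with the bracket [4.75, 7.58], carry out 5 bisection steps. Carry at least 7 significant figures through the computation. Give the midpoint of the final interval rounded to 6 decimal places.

f(4.750000) = -1.969293, f(7.580000) = 2.822701 (opposite signs)
step 1: m = 6.165000, f(m) = 0.327090 > 0 → root in [4.750000, 6.165000]
step 2: m = 5.457500, f(m) = -0.997513 < 0 → root in [5.457500, 6.165000]
step 3: m = 5.811250, f(m) = -0.363361 < 0 → root in [5.811250, 6.165000]
step 4: m = 5.988125, f(m) = -0.022673 < 0 → root in [5.988125, 6.165000]
step 5: m = 6.076562, f(m) = 0.151407 > 0 → root in [5.988125, 6.076562]
Midpoint of [5.988125, 6.076562] = 6.032344

6.032344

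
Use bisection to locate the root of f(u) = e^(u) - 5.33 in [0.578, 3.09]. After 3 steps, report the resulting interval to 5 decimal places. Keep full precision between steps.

[1.52000, 1.83400]

f(0.578000) = -3.547530, f(3.090000) = 16.647078 (opposite signs)
step 1: m = 1.834000, f(m) = 0.928872 > 0 → root in [0.578000, 1.834000]
step 2: m = 1.206000, f(m) = -1.989902 < 0 → root in [1.206000, 1.834000]
step 3: m = 1.520000, f(m) = -0.757775 < 0 → root in [1.520000, 1.834000]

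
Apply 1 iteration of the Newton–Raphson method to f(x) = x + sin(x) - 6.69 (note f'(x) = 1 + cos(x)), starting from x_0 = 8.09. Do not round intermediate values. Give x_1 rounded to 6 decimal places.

x_0 = 8.090000: f = 2.372277, f' = 0.766167 → x_1 = 8.090000 - (2.372277)/(0.766167) = 4.993707

4.993707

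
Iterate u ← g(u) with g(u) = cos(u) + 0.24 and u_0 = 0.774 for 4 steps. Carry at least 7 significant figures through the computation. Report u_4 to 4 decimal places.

0.8426

u_1 = g(0.774000) = 0.955120
u_2 = g(0.955120) = 0.817510
u_3 = g(0.817510) = 0.924039
u_4 = g(0.924039) = 0.842602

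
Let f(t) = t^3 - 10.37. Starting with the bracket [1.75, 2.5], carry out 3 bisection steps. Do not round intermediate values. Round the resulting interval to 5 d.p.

f(1.750000) = -5.010625, f(2.500000) = 5.255000 (opposite signs)
step 1: m = 2.125000, f(m) = -0.774297 < 0 → root in [2.125000, 2.500000]
step 2: m = 2.312500, f(m) = 1.996455 > 0 → root in [2.125000, 2.312500]
step 3: m = 2.218750, f(m) = 0.552577 > 0 → root in [2.125000, 2.218750]

[2.12500, 2.21875]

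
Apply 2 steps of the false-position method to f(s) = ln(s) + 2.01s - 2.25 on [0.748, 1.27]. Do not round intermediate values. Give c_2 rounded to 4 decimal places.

1.0813

f(0.748000) = -1.036872, f(1.270000) = 0.541717
step 1: c = 1.090868, f(c) = 0.029618 > 0 → new bracket [0.748000, 1.090868]
step 2: c = 1.081346, f(c) = 0.001712 > 0 → new bracket [0.748000, 1.081346]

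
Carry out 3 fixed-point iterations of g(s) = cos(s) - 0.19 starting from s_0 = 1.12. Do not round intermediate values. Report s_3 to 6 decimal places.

s_1 = g(1.120000) = 0.245682
s_2 = g(0.245682) = 0.779972
s_3 = g(0.779972) = 0.520934

0.520934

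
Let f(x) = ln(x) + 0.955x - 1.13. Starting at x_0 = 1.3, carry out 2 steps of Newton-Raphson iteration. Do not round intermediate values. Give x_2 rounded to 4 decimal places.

f'(x) = 1/x + 0.955
x_0 = 1.300000: f = 0.373864, f' = 1.724231 → x_1 = 1.300000 - (0.373864)/(1.724231) = 1.083170
x_1 = 1.083170: f = -0.015680, f' = 1.878216 → x_2 = 1.083170 - (-0.015680)/(1.878216) = 1.091519

1.0915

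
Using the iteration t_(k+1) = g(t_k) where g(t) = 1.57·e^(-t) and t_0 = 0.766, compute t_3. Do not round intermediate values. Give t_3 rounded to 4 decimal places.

0.7367

t_1 = g(0.766000) = 0.729844
t_2 = g(0.729844) = 0.756715
t_3 = g(0.756715) = 0.736652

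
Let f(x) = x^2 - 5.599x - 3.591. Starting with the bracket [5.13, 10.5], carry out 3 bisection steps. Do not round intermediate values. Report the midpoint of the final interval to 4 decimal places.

f(5.130000) = -5.996970, f(10.500000) = 47.869500 (opposite signs)
step 1: m = 7.815000, f(m) = 13.727040 > 0 → root in [5.130000, 7.815000]
step 2: m = 6.472500, f(m) = 2.062729 > 0 → root in [5.130000, 6.472500]
step 3: m = 5.801250, f(m) = -2.417697 < 0 → root in [5.801250, 6.472500]
Midpoint of [5.801250, 6.472500] = 6.136875

6.1369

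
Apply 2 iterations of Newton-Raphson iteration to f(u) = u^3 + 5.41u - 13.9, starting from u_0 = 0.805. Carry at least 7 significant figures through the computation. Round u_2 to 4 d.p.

1.7239

f'(u) = 3u^2 + 5.41
u_0 = 0.805000: f = -9.023290, f' = 7.354075 → u_1 = 0.805000 - (-9.023290)/(7.354075) = 2.031978
u_1 = 2.031978: f = 5.482909, f' = 17.796806 → u_2 = 2.031978 - (5.482909)/(17.796806) = 1.723894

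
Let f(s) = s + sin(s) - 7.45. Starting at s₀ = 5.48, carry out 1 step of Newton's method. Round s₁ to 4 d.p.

7.0673

Newton update: s ← s − f(s)/f'(s).
f'(s) = 1 + cos(s)
s_0 = 5.480000: f = -2.689572, f' = 1.694418 → s_1 = 5.480000 - (-2.689572)/(1.694418) = 7.067313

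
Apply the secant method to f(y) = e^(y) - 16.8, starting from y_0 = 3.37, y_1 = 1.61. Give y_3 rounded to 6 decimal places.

3.095659

f(y_0) = 12.278527, f(y_1) = -11.797189
y_2 = 1.610000 - (-11.797189)·(1.610000 - 3.370000)/(-11.797189 - (12.278527)) = 2.472406; f(y_2) = -4.949069
y_3 = 2.472406 - (-4.949069)·(2.472406 - 1.610000)/(-4.949069 - (-11.797189)) = 3.095659; f(y_3) = 5.301801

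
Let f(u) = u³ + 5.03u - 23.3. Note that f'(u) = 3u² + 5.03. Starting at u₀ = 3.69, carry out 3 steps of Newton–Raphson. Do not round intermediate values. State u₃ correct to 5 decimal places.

2.27981

u_0 = 3.690000: f = 45.504109, f' = 45.878300 → u_1 = 3.690000 - (45.504109)/(45.878300) = 2.698156
u_1 = 2.698156: f = 9.914428, f' = 26.870140 → u_2 = 2.698156 - (9.914428)/(26.870140) = 2.329180
u_2 = 2.329180: f = 1.051772, f' = 21.305245 → u_3 = 2.329180 - (1.051772)/(21.305245) = 2.279814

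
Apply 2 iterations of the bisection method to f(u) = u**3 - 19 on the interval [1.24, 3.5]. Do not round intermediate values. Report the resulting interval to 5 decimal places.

[2.37000, 2.93500]

f(1.240000) = -17.093376, f(3.500000) = 23.875000 (opposite signs)
step 1: m = 2.370000, f(m) = -5.687947 < 0 → root in [2.370000, 3.500000]
step 2: m = 2.935000, f(m) = 6.282750 > 0 → root in [2.370000, 2.935000]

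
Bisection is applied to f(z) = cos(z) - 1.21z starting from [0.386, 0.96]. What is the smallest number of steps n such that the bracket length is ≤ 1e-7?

23

Initial width b − a = 0.96 − 0.386 = 0.574000.
After n steps the width is (b−a)/2^n; need (b−a)/2^n ≤ 1e-7.
So n ≥ log₂(0.574000/1e-7) = log₂(5740000.0000) ≈ 22.4526.
Hence n = 23.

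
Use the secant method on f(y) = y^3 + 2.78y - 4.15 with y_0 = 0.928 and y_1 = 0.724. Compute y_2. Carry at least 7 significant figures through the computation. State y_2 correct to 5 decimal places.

1.08738

f(y_0) = -0.770981, f(y_1) = -1.757777
y_2 = 0.724000 - (-1.757777)·(0.724000 - 0.928000)/(-1.757777 - (-0.770981)) = 1.087385; f(y_2) = 0.158660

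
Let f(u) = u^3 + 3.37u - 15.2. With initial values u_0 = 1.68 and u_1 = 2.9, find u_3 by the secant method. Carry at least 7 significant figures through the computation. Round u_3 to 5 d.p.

2.00035

Secant update: u_(k+1) = u_k − f(u_k)·(u_k − u_(k-1))/(f(u_k) − f(u_(k-1))).
f(u_0) = -4.796768, f(u_1) = 18.962000
u_2 = 2.900000 - (18.962000)·(2.900000 - 1.680000)/(18.962000 - (-4.796768)) = 1.926311; f(u_2) = -1.560413
u_3 = 1.926311 - (-1.560413)·(1.926311 - 2.900000)/(-1.560413 - (18.962000)) = 2.000345; f(u_3) = -0.454690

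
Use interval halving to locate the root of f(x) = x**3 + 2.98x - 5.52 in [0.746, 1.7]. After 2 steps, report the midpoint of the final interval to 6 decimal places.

f(0.746000) = -2.881759, f(1.700000) = 4.459000 (opposite signs)
step 1: m = 1.223000, f(m) = -0.046183 < 0 → root in [1.223000, 1.700000]
step 2: m = 1.461500, f(m) = 1.957008 > 0 → root in [1.223000, 1.461500]
Midpoint of [1.223000, 1.461500] = 1.342250

1.342250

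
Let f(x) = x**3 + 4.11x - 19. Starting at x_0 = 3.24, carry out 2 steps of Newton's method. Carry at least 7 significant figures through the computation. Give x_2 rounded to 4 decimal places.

2.1879

f'(x) = 3x**2 + 4.11
x_0 = 3.240000: f = 28.328624, f' = 35.602800 → x_1 = 3.240000 - (28.328624)/(35.602800) = 2.444315
x_1 = 2.444315: f = 5.650118, f' = 22.034023 → x_2 = 2.444315 - (5.650118)/(22.034023) = 2.187888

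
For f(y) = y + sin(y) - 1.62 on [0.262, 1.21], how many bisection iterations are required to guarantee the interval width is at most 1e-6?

Initial width b − a = 1.21 − 0.262 = 0.948000.
After n steps the width is (b−a)/2^n; need (b−a)/2^n ≤ 1e-6.
So n ≥ log₂(0.948000/1e-6) = log₂(948000.0000) ≈ 19.8545.
Hence n = 20.

20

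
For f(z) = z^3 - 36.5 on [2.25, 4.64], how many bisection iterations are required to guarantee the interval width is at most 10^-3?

Initial width b − a = 4.64 − 2.25 = 2.390000.
After n steps the width is (b−a)/2^n; need (b−a)/2^n ≤ 10^-3.
So n ≥ log₂(2.390000/10^-3) = log₂(2390.0000) ≈ 11.2228.
Hence n = 12.

12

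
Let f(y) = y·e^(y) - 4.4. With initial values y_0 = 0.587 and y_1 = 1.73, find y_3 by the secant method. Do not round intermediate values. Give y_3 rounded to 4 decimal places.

f(y_0) = -3.344231, f(y_1) = 5.358331
y_2 = 1.730000 - (5.358331)·(1.730000 - 0.587000)/(5.358331 - (-3.344231)) = 1.026233; f(y_2) = -1.536260
y_3 = 1.026233 - (-1.536260)·(1.026233 - 1.730000)/(-1.536260 - (5.358331)) = 1.183047; f(y_3) = -0.538171

1.1830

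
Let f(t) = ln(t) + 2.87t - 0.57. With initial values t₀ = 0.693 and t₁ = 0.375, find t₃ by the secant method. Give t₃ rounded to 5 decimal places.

f(t_0) = 1.052185, f(t_1) = -0.474579
t_2 = 0.375000 - (-0.474579)·(0.375000 - 0.693000)/(-0.474579 - (1.052185)) = 0.473847; f(t_2) = 0.043071
t_3 = 0.473847 - (0.043071)·(0.473847 - 0.375000)/(0.043071 - (-0.474579)) = 0.465623; f(t_3) = 0.001957

0.46562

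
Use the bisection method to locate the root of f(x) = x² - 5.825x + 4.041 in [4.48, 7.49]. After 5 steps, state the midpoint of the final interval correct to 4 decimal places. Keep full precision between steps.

4.9973

f(4.480000) = -1.984600, f(7.490000) = 16.511850 (opposite signs)
step 1: m = 5.985000, f(m) = 4.998600 > 0 → root in [4.480000, 5.985000]
step 2: m = 5.232500, f(m) = 0.940744 > 0 → root in [4.480000, 5.232500]
step 3: m = 4.856250, f(m) = -0.663492 < 0 → root in [4.856250, 5.232500]
step 4: m = 5.044375, f(m) = 0.103235 > 0 → root in [4.856250, 5.044375]
step 5: m = 4.950313, f(m) = -0.288976 < 0 → root in [4.950313, 5.044375]
Midpoint of [4.950313, 5.044375] = 4.997344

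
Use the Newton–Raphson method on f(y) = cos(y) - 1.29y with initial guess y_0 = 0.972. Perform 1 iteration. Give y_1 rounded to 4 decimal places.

f'(y) = -sin(y) - 1.29
y_0 = 0.972000: f = -0.690231, f' = -2.116015 → y_1 = 0.972000 - (-0.690231)/(-2.116015) = 0.645806

0.6458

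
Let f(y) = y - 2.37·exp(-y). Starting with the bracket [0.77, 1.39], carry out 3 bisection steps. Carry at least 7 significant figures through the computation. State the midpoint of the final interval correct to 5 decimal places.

f(0.770000) = -0.327341, f(1.390000) = 0.799692 (opposite signs)
step 1: m = 1.080000, f(m) = 0.275159 > 0 → root in [0.770000, 1.080000]
step 2: m = 0.925000, f(m) = -0.014779 < 0 → root in [0.925000, 1.080000]
step 3: m = 1.002500, f(m) = 0.132803 > 0 → root in [0.925000, 1.002500]
Midpoint of [0.925000, 1.002500] = 0.963750

0.96375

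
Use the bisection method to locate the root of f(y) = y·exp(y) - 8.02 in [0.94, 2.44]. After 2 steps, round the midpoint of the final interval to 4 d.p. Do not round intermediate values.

f(0.940000) = -5.613617, f(2.440000) = 19.974219 (opposite signs)
step 1: m = 1.690000, f(m) = 1.138922 > 0 → root in [0.940000, 1.690000]
step 2: m = 1.315000, f(m) = -3.121952 < 0 → root in [1.315000, 1.690000]
Midpoint of [1.315000, 1.690000] = 1.502500

1.5025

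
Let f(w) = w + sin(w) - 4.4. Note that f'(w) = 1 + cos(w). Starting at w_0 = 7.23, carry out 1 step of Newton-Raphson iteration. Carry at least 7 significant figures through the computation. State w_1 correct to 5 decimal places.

4.93143

w_0 = 7.230000: f = 3.641559, f' = 1.584271 → w_1 = 7.230000 - (3.641559)/(1.584271) = 4.931430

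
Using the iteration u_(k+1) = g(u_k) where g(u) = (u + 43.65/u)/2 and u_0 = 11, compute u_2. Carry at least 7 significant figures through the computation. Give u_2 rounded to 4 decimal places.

6.6582

u_1 = g(11.000000) = 7.484091
u_2 = g(7.484091) = 6.658231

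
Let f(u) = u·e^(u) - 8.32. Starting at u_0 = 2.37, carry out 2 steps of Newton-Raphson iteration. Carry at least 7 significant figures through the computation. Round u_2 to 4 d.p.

f'(u) = (u + 1)·e^(u)
u_0 = 2.370000: f = 17.032820, f' = 36.050212 → u_1 = 2.370000 - (17.032820)/(36.050212) = 1.897525
u_1 = 1.897525: f = 4.335293, f' = 19.324662 → u_2 = 1.897525 - (4.335293)/(19.324662) = 1.673185

1.6732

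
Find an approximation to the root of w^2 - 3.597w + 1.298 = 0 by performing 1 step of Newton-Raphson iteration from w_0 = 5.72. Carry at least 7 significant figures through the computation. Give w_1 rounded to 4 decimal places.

Newton update: w ← w − f(w)/f'(w).
f'(w) = 2w - 3.597
w_0 = 5.720000: f = 13.441560, f' = 7.843000 → w_1 = 5.720000 - (13.441560)/(7.843000) = 4.006171

4.0062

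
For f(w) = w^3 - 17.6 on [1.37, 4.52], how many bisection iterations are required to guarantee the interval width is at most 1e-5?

19

Initial width b − a = 4.52 − 1.37 = 3.150000.
After n steps the width is (b−a)/2^n; need (b−a)/2^n ≤ 1e-5.
So n ≥ log₂(3.150000/1e-5) = log₂(315000.0000) ≈ 18.2650.
Hence n = 19.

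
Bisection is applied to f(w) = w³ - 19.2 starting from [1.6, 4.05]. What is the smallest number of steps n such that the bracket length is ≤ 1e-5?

Initial width b − a = 4.05 − 1.6 = 2.450000.
After n steps the width is (b−a)/2^n; need (b−a)/2^n ≤ 1e-5.
So n ≥ log₂(2.450000/1e-5) = log₂(245000.0000) ≈ 17.9024.
Hence n = 18.

18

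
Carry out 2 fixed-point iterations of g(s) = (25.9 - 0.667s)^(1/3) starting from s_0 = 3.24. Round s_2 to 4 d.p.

s_1 = g(3.240000) = 2.874001
s_2 = g(2.874001) = 2.883820

2.8838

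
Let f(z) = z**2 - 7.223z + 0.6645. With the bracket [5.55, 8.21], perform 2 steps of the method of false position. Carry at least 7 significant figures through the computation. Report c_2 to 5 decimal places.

7.09390

f(5.550000) = -8.620650, f(8.210000) = 8.767770
step 1: c = 6.868747, f(c) = -1.768773 < 0 → new bracket [6.868747, 8.210000]
step 2: c = 7.093904, f(c) = -0.251296 < 0 → new bracket [7.093904, 8.210000]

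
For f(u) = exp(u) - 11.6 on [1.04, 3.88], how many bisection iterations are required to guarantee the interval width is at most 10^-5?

19

Initial width b − a = 3.88 − 1.04 = 2.840000.
After n steps the width is (b−a)/2^n; need (b−a)/2^n ≤ 10^-5.
So n ≥ log₂(2.840000/10^-5) = log₂(284000.0000) ≈ 18.1155.
Hence n = 19.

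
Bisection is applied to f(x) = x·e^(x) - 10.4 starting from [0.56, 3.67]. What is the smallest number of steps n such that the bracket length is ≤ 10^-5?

Initial width b − a = 3.67 − 0.56 = 3.110000.
After n steps the width is (b−a)/2^n; need (b−a)/2^n ≤ 10^-5.
So n ≥ log₂(3.110000/10^-5) = log₂(311000.0000) ≈ 18.2466.
Hence n = 19.

19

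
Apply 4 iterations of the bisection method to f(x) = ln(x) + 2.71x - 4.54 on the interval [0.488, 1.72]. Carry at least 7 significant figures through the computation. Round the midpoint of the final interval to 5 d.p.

f(0.488000) = -3.934960, f(1.720000) = 0.663524 (opposite signs)
step 1: m = 1.104000, f(m) = -1.449220 < 0 → root in [1.104000, 1.720000]
step 2: m = 1.412000, f(m) = -0.368473 < 0 → root in [1.412000, 1.720000]
step 3: m = 1.566000, f(m) = 0.152385 > 0 → root in [1.412000, 1.566000]
step 4: m = 1.489000, f(m) = -0.106705 < 0 → root in [1.489000, 1.566000]
Midpoint of [1.489000, 1.566000] = 1.527500

1.52750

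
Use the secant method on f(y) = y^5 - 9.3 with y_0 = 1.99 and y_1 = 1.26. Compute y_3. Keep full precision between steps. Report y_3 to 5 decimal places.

1.63751

f(y_0) = 21.907960, f(y_1) = -6.124203
y_2 = 1.260000 - (-6.124203)·(1.260000 - 1.990000)/(-6.124203 - (21.907960)) = 1.419484; f(y_2) = -3.536958
y_3 = 1.419484 - (-3.536958)·(1.419484 - 1.260000)/(-3.536958 - (-6.124203)) = 1.637509; f(y_3) = 2.473866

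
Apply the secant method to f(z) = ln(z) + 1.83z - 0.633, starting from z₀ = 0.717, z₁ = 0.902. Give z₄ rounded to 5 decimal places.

Secant update: z_(k+1) = z_k − f(z_k)·(z_k − z_(k-1))/(f(z_k) − f(z_(k-1))).
f(z_0) = 0.346431, f(z_1) = 0.914519
z_2 = 0.902000 - (0.914519)·(0.902000 - 0.717000)/(0.914519 - (0.346431)) = 0.604184; f(z_2) = -0.031221
z_3 = 0.604184 - (-0.031221)·(0.604184 - 0.902000)/(-0.031221 - (0.914519)) = 0.614015; f(z_3) = 0.002912
z_4 = 0.614015 - (0.002912)·(0.614015 - 0.604184)/(0.002912 - (-0.031221)) = 0.613176; f(z_4) = 0.000010

0.61318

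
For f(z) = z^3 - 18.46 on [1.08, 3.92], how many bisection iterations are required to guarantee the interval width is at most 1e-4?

Initial width b − a = 3.92 − 1.08 = 2.840000.
After n steps the width is (b−a)/2^n; need (b−a)/2^n ≤ 1e-4.
So n ≥ log₂(2.840000/1e-4) = log₂(28400.0000) ≈ 14.7936.
Hence n = 15.

15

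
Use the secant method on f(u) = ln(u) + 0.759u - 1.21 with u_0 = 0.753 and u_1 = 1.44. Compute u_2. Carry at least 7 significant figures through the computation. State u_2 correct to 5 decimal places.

f(u_0) = -0.922163, f(u_1) = 0.247603
u_2 = 1.440000 - (0.247603)·(1.440000 - 0.753000)/(0.247603 - (-0.922163)) = 1.294583; f(u_2) = 0.030778

1.29458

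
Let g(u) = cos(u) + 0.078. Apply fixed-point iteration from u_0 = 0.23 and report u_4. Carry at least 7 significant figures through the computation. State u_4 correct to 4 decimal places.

0.6857

u_1 = g(0.230000) = 1.051666
u_2 = g(1.051666) = 0.574125
u_3 = g(0.574125) = 0.917668
u_4 = g(0.917668) = 0.685674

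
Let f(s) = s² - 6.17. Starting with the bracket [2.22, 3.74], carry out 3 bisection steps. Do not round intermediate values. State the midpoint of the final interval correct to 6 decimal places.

2.505000

f(2.220000) = -1.241600, f(3.740000) = 7.817600 (opposite signs)
step 1: m = 2.980000, f(m) = 2.710400 > 0 → root in [2.220000, 2.980000]
step 2: m = 2.600000, f(m) = 0.590000 > 0 → root in [2.220000, 2.600000]
step 3: m = 2.410000, f(m) = -0.361900 < 0 → root in [2.410000, 2.600000]
Midpoint of [2.410000, 2.600000] = 2.505000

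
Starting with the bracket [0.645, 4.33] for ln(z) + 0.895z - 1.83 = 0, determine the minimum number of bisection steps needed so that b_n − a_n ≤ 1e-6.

22

Initial width b − a = 4.33 − 0.645 = 3.685000.
After n steps the width is (b−a)/2^n; need (b−a)/2^n ≤ 1e-6.
So n ≥ log₂(3.685000/1e-6) = log₂(3685000.0000) ≈ 21.8132.
Hence n = 22.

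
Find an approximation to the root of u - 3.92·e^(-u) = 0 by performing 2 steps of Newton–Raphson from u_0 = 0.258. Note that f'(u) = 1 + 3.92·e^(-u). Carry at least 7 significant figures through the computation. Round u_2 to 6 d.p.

Newton update: u ← u − f(u)/f'(u).
u_0 = 0.258000: f = -2.770573, f' = 4.028573 → u_1 = 0.258000 - (-2.770573)/(4.028573) = 0.945731
u_1 = 0.945731: f = -0.576780, f' = 2.522511 → u_2 = 0.945731 - (-0.576780)/(2.522511) = 1.174384

1.174384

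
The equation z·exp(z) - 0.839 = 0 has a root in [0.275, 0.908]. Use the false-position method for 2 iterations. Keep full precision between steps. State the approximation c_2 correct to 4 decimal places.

False-position update: c = (a·f(b) − b·f(a))/(f(b) − f(a)); replace the endpoint whose sign matches f(c).
f(0.275000) = -0.476954, f(0.908000) = 1.412258
step 1: c = 0.434808, f(c) = -0.167366 < 0 → new bracket [0.434808, 0.908000]
step 2: c = 0.484944, f(c) = -0.051409 < 0 → new bracket [0.484944, 0.908000]

0.4849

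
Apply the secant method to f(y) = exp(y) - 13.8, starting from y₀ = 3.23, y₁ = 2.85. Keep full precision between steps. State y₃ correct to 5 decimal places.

2.63106

Secant update: y_(k+1) = y_k − f(y_k)·(y_k − y_(k-1))/(f(y_k) − f(y_(k-1))).
f(y_0) = 11.479657, f(y_1) = 3.487782
y_2 = 2.850000 - (3.487782)·(2.850000 - 3.230000)/(3.487782 - (11.479657)) = 2.684162; f(y_2) = 0.845922
y_3 = 2.684162 - (0.845922)·(2.684162 - 2.850000)/(0.845922 - (3.487782)) = 2.631061; f(y_3) = 0.088493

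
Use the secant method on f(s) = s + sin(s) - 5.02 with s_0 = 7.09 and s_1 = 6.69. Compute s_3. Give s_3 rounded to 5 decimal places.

Secant update: s_(k+1) = s_k − f(s_k)·(s_k − s_(k-1))/(f(s_k) − f(s_(k-1))).
f(s_0) = 2.792087, f(s_1) = 2.065686
s_2 = 6.690000 - (2.065686)·(6.690000 - 7.090000)/(2.065686 - (2.792087)) = 5.552510; f(s_2) = -0.134863
s_3 = 5.552510 - (-0.134863)·(5.552510 - 6.690000)/(-0.134863 - (2.065686)) = 5.622222; f(s_3) = -0.011655

5.62222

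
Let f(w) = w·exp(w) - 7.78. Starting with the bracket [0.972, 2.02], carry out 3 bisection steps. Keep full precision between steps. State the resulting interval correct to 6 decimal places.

f(0.972000) = -5.210785, f(2.020000) = 7.447416 (opposite signs)
step 1: m = 1.496000, f(m) = -1.102158 < 0 → root in [1.496000, 2.020000]
step 2: m = 1.758000, f(m) = 2.417849 > 0 → root in [1.496000, 1.758000]
step 3: m = 1.627000, f(m) = 0.499129 > 0 → root in [1.496000, 1.627000]

[1.496000, 1.627000]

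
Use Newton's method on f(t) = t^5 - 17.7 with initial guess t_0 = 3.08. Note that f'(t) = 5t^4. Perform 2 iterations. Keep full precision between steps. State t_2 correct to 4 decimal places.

2.0928

Newton update: t ← t − f(t)/f'(t).
t_0 = 3.080000: f = 259.474698, f' = 449.958925 → t_1 = 3.080000 - (259.474698)/(449.958925) = 2.503337
t_1 = 2.503337: f = 80.609735, f' = 196.357378 → t_2 = 2.503337 - (80.609735)/(196.357378) = 2.092811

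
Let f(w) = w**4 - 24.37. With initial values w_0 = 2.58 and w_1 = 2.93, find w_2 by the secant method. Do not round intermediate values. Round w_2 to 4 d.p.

2.3426

f(w_0) = 19.937661, f(w_1) = 49.330508
w_2 = 2.930000 - (49.330508)·(2.930000 - 2.580000)/(49.330508 - (19.937661)) = 2.342589; f(w_2) = 5.745113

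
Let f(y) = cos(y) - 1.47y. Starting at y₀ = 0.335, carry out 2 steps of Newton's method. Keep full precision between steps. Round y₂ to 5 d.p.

f'(y) = -sin(y) - 1.47
y_0 = 0.335000: f = 0.451960, f' = -1.798769 → y_1 = 0.335000 - (0.451960)/(-1.798769) = 0.586261
y_1 = 0.586261: f = -0.028788, f' = -2.023250 → y_2 = 0.586261 - (-0.028788)/(-2.023250) = 0.572032

0.57203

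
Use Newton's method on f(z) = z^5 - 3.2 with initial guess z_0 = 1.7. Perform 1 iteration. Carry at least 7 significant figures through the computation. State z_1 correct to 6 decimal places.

1.436627

f'(z) = 5z^4
z_0 = 1.700000: f = 10.998570, f' = 41.760500 → z_1 = 1.700000 - (10.998570)/(41.760500) = 1.436627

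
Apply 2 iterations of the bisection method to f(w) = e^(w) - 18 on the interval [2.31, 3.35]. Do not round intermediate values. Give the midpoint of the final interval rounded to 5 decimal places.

2.96000

f(2.310000) = -7.925575, f(3.350000) = 10.502734 (opposite signs)
step 1: m = 2.830000, f(m) = -1.054539 < 0 → root in [2.830000, 3.350000]
step 2: m = 3.090000, f(m) = 3.977078 > 0 → root in [2.830000, 3.090000]
Midpoint of [2.830000, 3.090000] = 2.960000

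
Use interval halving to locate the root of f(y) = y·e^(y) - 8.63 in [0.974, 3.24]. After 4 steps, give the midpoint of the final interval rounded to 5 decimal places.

1.61131

f(0.974000) = -6.050344, f(3.240000) = 74.099258 (opposite signs)
step 1: m = 2.107000, f(m) = 8.696985 > 0 → root in [0.974000, 2.107000]
step 2: m = 1.540500, f(m) = -1.440605 < 0 → root in [1.540500, 2.107000]
step 3: m = 1.823750, f(m) = 2.668216 > 0 → root in [1.540500, 1.823750]
step 4: m = 1.682125, f(m) = 0.414735 > 0 → root in [1.540500, 1.682125]
Midpoint of [1.540500, 1.682125] = 1.611313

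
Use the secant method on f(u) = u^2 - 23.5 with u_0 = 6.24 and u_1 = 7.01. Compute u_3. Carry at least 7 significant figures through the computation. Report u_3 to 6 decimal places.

4.888335

f(u_0) = 15.437600, f(u_1) = 25.640100
u_2 = 7.010000 - (25.640100)·(7.010000 - 6.240000)/(25.640100 - (15.437600)) = 5.074898; f(u_2) = 2.254591
u_3 = 5.074898 - (2.254591)·(5.074898 - 7.010000)/(2.254591 - (25.640100)) = 4.888335; f(u_3) = 0.395823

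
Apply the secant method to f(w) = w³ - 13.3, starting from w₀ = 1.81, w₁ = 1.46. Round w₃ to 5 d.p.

2.21246

f(w_0) = -7.370259, f(w_1) = -10.187864
w_2 = 1.460000 - (-10.187864)·(1.460000 - 1.810000)/(-10.187864 - (-7.370259)) = 2.725526; f(w_2) = 6.946548
w_3 = 2.725526 - (6.946548)·(2.725526 - 1.460000)/(6.946548 - (-10.187864)) = 2.212463; f(w_3) = -2.470014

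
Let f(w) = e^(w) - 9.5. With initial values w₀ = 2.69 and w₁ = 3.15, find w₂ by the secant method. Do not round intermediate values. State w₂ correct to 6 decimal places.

2.410309

f(w_0) = 5.231676, f(w_1) = 13.836065
w_2 = 3.150000 - (13.836065)·(3.150000 - 2.690000)/(13.836065 - (5.231676)) = 2.410309; f(w_2) = 1.637401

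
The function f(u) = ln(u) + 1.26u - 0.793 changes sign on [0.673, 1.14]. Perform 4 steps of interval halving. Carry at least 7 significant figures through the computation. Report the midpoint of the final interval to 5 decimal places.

f(0.673000) = -0.341030, f(1.140000) = 0.774428 (opposite signs)
step 1: m = 0.906500, f(m) = 0.251026 > 0 → root in [0.673000, 0.906500]
step 2: m = 0.789750, f(m) = -0.033954 < 0 → root in [0.789750, 0.906500]
step 3: m = 0.848125, f(m) = 0.110910 > 0 → root in [0.789750, 0.848125]
step 4: m = 0.818937, f(m) = 0.039114 > 0 → root in [0.789750, 0.818937]
Midpoint of [0.789750, 0.818937] = 0.804344

0.80434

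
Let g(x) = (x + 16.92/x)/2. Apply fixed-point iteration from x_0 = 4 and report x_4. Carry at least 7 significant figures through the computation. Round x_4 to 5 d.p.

4.11339

x_1 = g(4.000000) = 4.115000
x_2 = g(4.115000) = 4.113393
x_3 = g(4.113393) = 4.113393
x_4 = g(4.113393) = 4.113393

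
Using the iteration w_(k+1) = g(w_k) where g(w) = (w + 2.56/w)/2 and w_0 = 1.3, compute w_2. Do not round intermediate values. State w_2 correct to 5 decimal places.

1.60037

w_1 = g(1.300000) = 1.634615
w_2 = g(1.634615) = 1.600367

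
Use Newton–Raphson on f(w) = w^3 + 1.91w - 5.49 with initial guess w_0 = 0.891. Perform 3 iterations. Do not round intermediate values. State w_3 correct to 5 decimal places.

1.40939

f'(w) = 3w^2 + 1.91
w_0 = 0.891000: f = -3.080842, f' = 4.291643 → w_1 = 0.891000 - (-3.080842)/(4.291643) = 1.608870
w_1 = 1.608870: f = 1.747442, f' = 9.675389 → w_2 = 1.608870 - (1.747442)/(9.675389) = 1.428263
w_2 = 1.428263: f = 0.151547, f' = 8.029807 → w_3 = 1.428263 - (0.151547)/(8.029807) = 1.409390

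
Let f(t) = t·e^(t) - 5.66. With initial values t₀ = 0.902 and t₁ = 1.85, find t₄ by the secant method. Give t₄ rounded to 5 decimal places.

1.40345

f(t_0) = -3.436996, f(t_1) = 6.105666
t_2 = 1.850000 - (6.105666)·(1.850000 - 0.902000)/(6.105666 - (-3.436996)) = 1.243443; f(t_2) = -1.348324
t_3 = 1.243443 - (-1.348324)·(1.243443 - 1.850000)/(-1.348324 - (6.105666)) = 1.353161; f(t_3) = -0.423760
t_4 = 1.353161 - (-0.423760)·(1.353161 - 1.243443)/(-0.423760 - (-1.348324)) = 1.403448; f(t_4) = 0.050921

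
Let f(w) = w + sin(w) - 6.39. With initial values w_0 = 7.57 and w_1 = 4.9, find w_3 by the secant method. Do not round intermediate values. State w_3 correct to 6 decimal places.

6.337475

f(w_0) = 2.139947, f(w_1) = -2.472453
w_2 = 4.900000 - (-2.472453)·(4.900000 - 7.570000)/(-2.472453 - (2.139947)) = 6.331239; f(w_2) = -0.010725
w_3 = 6.331239 - (-0.010725)·(6.331239 - 4.900000)/(-0.010725 - (-2.472453)) = 6.337475; f(w_3) = 0.001738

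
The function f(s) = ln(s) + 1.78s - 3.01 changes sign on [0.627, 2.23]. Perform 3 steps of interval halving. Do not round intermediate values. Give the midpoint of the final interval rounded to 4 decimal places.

f(0.627000) = -2.360749, f(2.230000) = 1.761402 (opposite signs)
step 1: m = 1.428500, f(m) = -0.110645 < 0 → root in [1.428500, 2.230000]
step 2: m = 1.829250, f(m) = 0.849971 > 0 → root in [1.428500, 1.829250]
step 3: m = 1.628875, f(m) = 0.377287 > 0 → root in [1.428500, 1.628875]
Midpoint of [1.428500, 1.628875] = 1.528688

1.5287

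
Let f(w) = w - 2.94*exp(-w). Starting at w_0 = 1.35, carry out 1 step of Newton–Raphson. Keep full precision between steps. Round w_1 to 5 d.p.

1.01641

Newton update: w ← w − f(w)/f'(w).
f'(w) = 1 + 2.94*exp(-w)
w_0 = 1.350000: f = 0.587834, f' = 1.762166 → w_1 = 1.350000 - (0.587834)/(1.762166) = 1.016414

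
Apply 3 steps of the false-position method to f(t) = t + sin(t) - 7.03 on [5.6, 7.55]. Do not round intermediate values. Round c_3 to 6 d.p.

False-position update: c = (a·f(b) − b·f(a))/(f(b) − f(a)); replace the endpoint whose sign matches f(c).
f(5.600000) = -2.061267, f(7.550000) = 1.474152
step 1: c = 6.736915, f(c) = 0.145235 > 0 → new bracket [5.600000, 6.736915]
step 2: c = 6.662081, f(c) = 0.001976 > 0 → new bracket [5.600000, 6.662081]
step 3: c = 6.661064, f(c) = 0.000014 > 0 → new bracket [5.600000, 6.661064]

6.661064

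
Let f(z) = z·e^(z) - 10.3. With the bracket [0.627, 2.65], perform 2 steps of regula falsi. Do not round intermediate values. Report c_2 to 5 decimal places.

False-position update: c = (a·f(b) − b·f(a))/(f(b) − f(a)); replace the endpoint whose sign matches f(c).
f(0.627000) = -9.126265, f(2.650000) = 27.208202
step 1: c = 1.135125, f(c) = -6.767991 < 0 → new bracket [1.135125, 2.650000]
step 2: c = 1.436885, f(c) = -4.254210 < 0 → new bracket [1.436885, 2.650000]

1.43688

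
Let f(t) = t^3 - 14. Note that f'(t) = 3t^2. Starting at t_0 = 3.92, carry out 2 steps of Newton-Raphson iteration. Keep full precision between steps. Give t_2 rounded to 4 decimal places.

Newton update: t ← t − f(t)/f'(t).
t_0 = 3.920000: f = 46.236288, f' = 46.099200 → t_1 = 3.920000 - (46.236288)/(46.099200) = 2.917026
t_1 = 2.917026: f = 10.821099, f' = 25.527126 → t_2 = 2.917026 - (10.821099)/(25.527126) = 2.493120

2.4931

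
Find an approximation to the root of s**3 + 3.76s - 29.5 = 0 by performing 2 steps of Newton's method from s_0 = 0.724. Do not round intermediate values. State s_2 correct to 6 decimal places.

f'(s) = 3s**2 + 3.76
s_0 = 0.724000: f = -26.398257, f' = 5.332528 → s_1 = 0.724000 - (-26.398257)/(5.332528) = 5.674421
s_1 = 5.674421: f = 174.546771, f' = 100.357148 → s_2 = 5.674421 - (174.546771)/(100.357148) = 3.935165

3.935165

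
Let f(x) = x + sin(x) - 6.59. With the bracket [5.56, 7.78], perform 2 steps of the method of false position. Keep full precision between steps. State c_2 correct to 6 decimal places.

6.434732

False-position update: c = (a·f(b) − b·f(a))/(f(b) − f(a)); replace the endpoint whose sign matches f(c).
f(5.560000) = -1.691776, f(7.780000) = 2.187265
step 1: c = 6.528214, f(c) = 0.180799 > 0 → new bracket [5.560000, 6.528214]
step 2: c = 6.434732, f(c) = -0.004300 < 0 → new bracket [6.434732, 6.528214]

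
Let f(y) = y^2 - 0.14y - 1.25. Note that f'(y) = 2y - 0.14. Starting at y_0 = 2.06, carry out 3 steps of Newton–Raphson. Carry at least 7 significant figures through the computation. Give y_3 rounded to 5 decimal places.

1.19031

y_0 = 2.060000: f = 2.705200, f' = 3.980000 → y_1 = 2.060000 - (2.705200)/(3.980000) = 1.380302
y_1 = 1.380302: f = 0.461990, f' = 2.620603 → y_2 = 1.380302 - (0.461990)/(2.620603) = 1.204010
y_2 = 1.204010: f = 0.031079, f' = 2.268020 → y_3 = 1.204010 - (0.031079)/(2.268020) = 1.190307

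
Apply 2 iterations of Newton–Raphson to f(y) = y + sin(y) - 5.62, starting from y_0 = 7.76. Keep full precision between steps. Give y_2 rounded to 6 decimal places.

6.342718

f'(y) = 1 + cos(y)
y_0 = 7.760000: f = 3.135587, f' = 1.093843 → y_1 = 7.760000 - (3.135587)/(1.093843) = 4.893422
y_1 = 4.893422: f = -1.710236, f' = 1.180046 → y_2 = 4.893422 - (-1.710236)/(1.180046) = 6.342718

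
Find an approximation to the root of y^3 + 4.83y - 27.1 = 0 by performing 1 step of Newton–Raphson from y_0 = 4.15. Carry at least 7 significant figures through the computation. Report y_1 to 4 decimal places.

Newton update: y ← y − f(y)/f'(y).
f'(y) = 3y^2 + 4.83
y_0 = 4.150000: f = 64.417875, f' = 56.497500 → y_1 = 4.150000 - (64.417875)/(56.497500) = 3.009810

3.0098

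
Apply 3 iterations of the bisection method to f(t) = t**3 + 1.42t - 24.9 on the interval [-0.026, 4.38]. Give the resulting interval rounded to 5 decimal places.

f(-0.026000) = -24.936938, f(4.380000) = 65.347272 (opposite signs)
step 1: m = 2.177000, f(m) = -11.491141 < 0 → root in [2.177000, 4.380000]
step 2: m = 3.278500, f(m) = 14.994631 > 0 → root in [2.177000, 3.278500]
step 3: m = 2.727750, f(m) = -0.730444 < 0 → root in [2.727750, 3.278500]

[2.72775, 3.27850]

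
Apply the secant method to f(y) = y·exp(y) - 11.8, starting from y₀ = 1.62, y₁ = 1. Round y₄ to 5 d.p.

1.83804

f(y_0) = -3.613994, f(y_1) = -9.081718
y_2 = 1.000000 - (-9.081718)·(1.000000 - 1.620000)/(-9.081718 - (-3.613994)) = 2.029800; f(y_2) = 3.651993
y_3 = 2.029800 - (3.651993)·(2.029800 - 1.000000)/(3.651993 - (-9.081718)) = 1.734457; f(y_3) = -1.972833
y_4 = 1.734457 - (-1.972833)·(1.734457 - 2.029800)/(-1.972833 - (3.651993)) = 1.838045; f(y_4) = -0.249292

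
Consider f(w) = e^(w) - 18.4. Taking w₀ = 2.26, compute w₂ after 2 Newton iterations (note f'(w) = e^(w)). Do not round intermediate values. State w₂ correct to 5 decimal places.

Newton update: w ← w − f(w)/f'(w).
w_0 = 2.260000: f = -8.816911, f' = 9.583089 → w_1 = 2.260000 - (-8.816911)/(9.583089) = 3.180049
w_1 = 3.180049: f = 5.647930, f' = 24.047930 → w_2 = 3.180049 - (5.647930)/(24.047930) = 2.945188

2.94519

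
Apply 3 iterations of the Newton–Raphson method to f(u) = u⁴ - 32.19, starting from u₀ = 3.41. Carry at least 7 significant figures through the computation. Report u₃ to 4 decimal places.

2.3850

f'(u) = 4u³
u_0 = 3.410000: f = 103.022710, f' = 158.607284 → u_1 = 3.410000 - (103.022710)/(158.607284) = 2.760454
u_1 = 2.760454: f = 25.876029, f' = 84.139821 → u_2 = 2.760454 - (25.876029)/(84.139821) = 2.452918
u_2 = 2.452918: f = 4.011966, f' = 59.034938 → u_3 = 2.452918 - (4.011966)/(59.034938) = 2.384959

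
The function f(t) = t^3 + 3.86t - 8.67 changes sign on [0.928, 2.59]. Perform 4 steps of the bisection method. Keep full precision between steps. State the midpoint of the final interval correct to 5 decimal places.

f(0.928000) = -4.288741, f(2.590000) = 18.701379 (opposite signs)
step 1: m = 1.759000, f(m) = 3.562228 > 0 → root in [0.928000, 1.759000]
step 2: m = 1.343500, f(m) = -1.059083 < 0 → root in [1.343500, 1.759000]
step 3: m = 1.551250, f(m) = 1.050717 > 0 → root in [1.343500, 1.551250]
step 4: m = 1.447375, f(m) = -0.051035 < 0 → root in [1.447375, 1.551250]
Midpoint of [1.447375, 1.551250] = 1.499313

1.49931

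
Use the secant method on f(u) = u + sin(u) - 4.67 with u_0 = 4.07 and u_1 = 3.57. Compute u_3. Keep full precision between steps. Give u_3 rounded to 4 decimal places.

Secant update: u_(k+1) = u_k − f(u_k)·(u_k − u_(k-1))/(f(u_k) − f(u_(k-1))).
f(u_0) = -1.400667, f(u_1) = -1.515423
u_2 = 3.570000 - (-1.515423)·(3.570000 - 4.070000)/(-1.515423 - (-1.400667)) = 10.172813; f(u_2) = 4.822613
u_3 = 10.172813 - (4.822613)·(10.172813 - 3.570000)/(4.822613 - (-1.515423)) = 5.148731; f(u_3) = -0.427573

5.1487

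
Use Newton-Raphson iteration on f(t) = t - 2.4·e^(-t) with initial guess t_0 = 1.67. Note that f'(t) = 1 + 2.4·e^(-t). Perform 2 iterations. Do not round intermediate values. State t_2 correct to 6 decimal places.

0.935847

t_0 = 1.670000: f = 1.218207, f' = 1.451793 → t_1 = 1.670000 - (1.218207)/(1.451793) = 0.830895
t_1 = 0.830895: f = -0.214688, f' = 2.045582 → t_2 = 0.830895 - (-0.214688)/(2.045582) = 0.935847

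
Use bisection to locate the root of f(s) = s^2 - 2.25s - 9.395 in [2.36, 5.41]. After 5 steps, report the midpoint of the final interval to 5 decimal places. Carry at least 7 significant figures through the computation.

4.40922

f(2.360000) = -9.135400, f(5.410000) = 7.700600 (opposite signs)
step 1: m = 3.885000, f(m) = -3.043025 < 0 → root in [3.885000, 5.410000]
step 2: m = 4.647500, f(m) = 1.747381 > 0 → root in [3.885000, 4.647500]
step 3: m = 4.266250, f(m) = -0.793173 < 0 → root in [4.266250, 4.647500]
step 4: m = 4.456875, f(m) = 0.440766 > 0 → root in [4.266250, 4.456875]
step 5: m = 4.361562, f(m) = -0.185288 < 0 → root in [4.361562, 4.456875]
Midpoint of [4.361562, 4.456875] = 4.409219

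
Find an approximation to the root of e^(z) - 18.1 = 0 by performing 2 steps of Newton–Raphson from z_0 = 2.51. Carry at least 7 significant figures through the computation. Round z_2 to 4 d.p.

f'(z) = e^(z)
z_0 = 2.510000: f = -5.795070, f' = 12.304930 → z_1 = 2.510000 - (-5.795070)/(12.304930) = 2.980955
z_1 = 2.980955: f = 1.606630, f' = 19.706630 → z_2 = 2.980955 - (1.606630)/(19.706630) = 2.899428

2.8994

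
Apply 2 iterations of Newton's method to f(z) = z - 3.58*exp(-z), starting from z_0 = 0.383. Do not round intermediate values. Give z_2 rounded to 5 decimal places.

f'(z) = 1 + 3.58*exp(-z)
z_0 = 0.383000: f = -2.057890, f' = 3.440890 → z_1 = 0.383000 - (-2.057890)/(3.440890) = 0.981069
z_1 = 0.981069: f = -0.361109, f' = 2.342178 → z_2 = 0.981069 - (-0.361109)/(2.342178) = 1.135246

1.13525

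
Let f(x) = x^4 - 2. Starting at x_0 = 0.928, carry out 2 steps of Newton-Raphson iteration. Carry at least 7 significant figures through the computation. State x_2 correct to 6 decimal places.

f'(x) = 4x^3
x_0 = 0.928000: f = -1.258362, f' = 3.196715 → x_1 = 0.928000 - (-1.258362)/(3.196715) = 1.321642
x_1 = 1.321642: f = 1.051095, f' = 9.234252 → x_2 = 1.321642 - (1.051095)/(9.234252) = 1.207817

1.207817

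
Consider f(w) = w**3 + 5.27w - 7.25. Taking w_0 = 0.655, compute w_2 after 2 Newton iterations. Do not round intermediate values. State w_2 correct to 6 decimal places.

Newton update: w ← w − f(w)/f'(w).
f'(w) = 3w**2 + 5.27
w_0 = 0.655000: f = -3.517139, f' = 6.557075 → w_1 = 0.655000 - (-3.517139)/(6.557075) = 1.191388
w_1 = 1.191388: f = 0.719681, f' = 9.528219 → w_2 = 1.191388 - (0.719681)/(9.528219) = 1.115857

1.115857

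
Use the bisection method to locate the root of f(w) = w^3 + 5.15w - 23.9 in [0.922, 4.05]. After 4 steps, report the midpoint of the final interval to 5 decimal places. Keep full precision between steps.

2.38825

f(0.922000) = -18.367923, f(4.050000) = 63.387625 (opposite signs)
step 1: m = 2.486000, f(m) = 4.266867 > 0 → root in [0.922000, 2.486000]
step 2: m = 1.704000, f(m) = -10.176638 < 0 → root in [1.704000, 2.486000]
step 3: m = 2.095000, f(m) = -3.915743 < 0 → root in [2.095000, 2.486000]
step 4: m = 2.290500, f(m) = -0.087068 < 0 → root in [2.290500, 2.486000]
Midpoint of [2.290500, 2.486000] = 2.388250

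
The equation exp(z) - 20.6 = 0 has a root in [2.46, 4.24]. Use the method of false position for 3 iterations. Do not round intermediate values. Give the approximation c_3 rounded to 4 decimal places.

f(2.460000) = -8.895188, f(4.240000) = 48.807852
step 1: c = 2.734395, f(c) = -5.199574 < 0 → new bracket [2.734395, 4.240000]
step 2: c = 2.879348, f(c) = -2.797346 < 0 → new bracket [2.879348, 4.240000]
step 3: c = 2.953104, f(c) = -1.434650 < 0 → new bracket [2.953104, 4.240000]

2.9531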